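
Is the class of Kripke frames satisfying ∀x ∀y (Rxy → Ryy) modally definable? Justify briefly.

The condition is shift-reflexivity. A defining modal formula is □(□p → p).
Suppose □(□p→p) is valid. Take Rxy and set V(p)={w : Ryw}. Then at y, □p holds; since □(□p→p) at x, □p→p at y, so p at y, i.e. Ryy.

Definable; □(□p → p) defines it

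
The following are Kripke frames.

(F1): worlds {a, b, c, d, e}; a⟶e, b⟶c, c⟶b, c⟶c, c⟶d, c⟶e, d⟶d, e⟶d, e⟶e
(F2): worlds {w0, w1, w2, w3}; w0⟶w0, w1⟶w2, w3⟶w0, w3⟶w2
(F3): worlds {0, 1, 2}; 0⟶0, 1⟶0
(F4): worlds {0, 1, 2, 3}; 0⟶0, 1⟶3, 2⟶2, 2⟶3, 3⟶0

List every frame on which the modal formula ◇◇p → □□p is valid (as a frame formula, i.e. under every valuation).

This is the axiom for a generalized confluence (Geach) condition; its first-order frame correspondent is ∀x ∀y ∀z ((xR²y ∧ xR²z) → ∃w (y = w ∧ z = w)).
(F1): fails — aR²d, aR²e but d ≠ e.
(F2): holds.
(F3): holds.
(F4): fails — 2R²0, 2R²2 but 0 ≠ 2.
Valid on: (F2), (F3).

(F2), (F3)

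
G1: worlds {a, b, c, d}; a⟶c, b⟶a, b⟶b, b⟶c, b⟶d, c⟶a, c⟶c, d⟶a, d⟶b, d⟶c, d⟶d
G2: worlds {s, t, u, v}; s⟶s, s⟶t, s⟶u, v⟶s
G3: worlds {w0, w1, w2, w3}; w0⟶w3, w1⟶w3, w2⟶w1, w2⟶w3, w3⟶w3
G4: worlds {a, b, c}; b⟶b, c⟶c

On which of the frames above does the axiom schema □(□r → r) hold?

G4

The schema corresponds to shift-reflexivity: ∀x ∀y (Rxy → Ryy).
G1: fails — Rba but not Raa.
G2: fails — Rsu but not Ruu.
G3: fails — Rw2w1 but not Rw1w1.
G4: ✓.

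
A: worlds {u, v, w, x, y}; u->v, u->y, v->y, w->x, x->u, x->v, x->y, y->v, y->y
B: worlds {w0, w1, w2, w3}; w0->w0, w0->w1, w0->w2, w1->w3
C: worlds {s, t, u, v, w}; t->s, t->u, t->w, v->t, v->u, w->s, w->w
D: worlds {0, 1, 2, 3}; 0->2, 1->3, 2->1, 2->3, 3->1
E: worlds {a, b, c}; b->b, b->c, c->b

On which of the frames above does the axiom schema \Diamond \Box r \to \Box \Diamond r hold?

A, E

This is the axiom for convergence; its first-order frame correspondent is \forall x \forall y \forall z (Rxy \wedge Rxz \to \exists w (Ryw \wedge Rzw)).
A: ✓.
B: fails — Rw0w1 and Rw0w0 but w1 and w0 have no common successor.
C: fails — Rts and Rts but s and s have no common successor.
D: fails — R23 and R21 but 3 and 1 have no common successor.
E: ✓.
Valid on: A, E.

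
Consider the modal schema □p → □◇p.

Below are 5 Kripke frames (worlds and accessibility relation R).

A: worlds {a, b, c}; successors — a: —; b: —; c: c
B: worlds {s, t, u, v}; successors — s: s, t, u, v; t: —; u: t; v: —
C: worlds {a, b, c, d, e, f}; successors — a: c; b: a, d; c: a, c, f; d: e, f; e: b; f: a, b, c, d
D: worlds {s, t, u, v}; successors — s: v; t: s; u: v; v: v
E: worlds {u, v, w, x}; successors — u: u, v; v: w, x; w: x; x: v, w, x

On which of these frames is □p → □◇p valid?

Frame correspondent (Sahlqvist): ∀x ∀z (xRz → ∃w (xRw ∧ zRw)) — i.e. a generalized confluence (Geach) condition.
A: satisfies the condition.
B: fails — sRt but no w with sRw and tRw.
C: fails — bRa but no w with bRw and aRw.
D: fails — tRs but no w with tRw and sRw.
E: fails — uRv but no t with uRt and vRt.

A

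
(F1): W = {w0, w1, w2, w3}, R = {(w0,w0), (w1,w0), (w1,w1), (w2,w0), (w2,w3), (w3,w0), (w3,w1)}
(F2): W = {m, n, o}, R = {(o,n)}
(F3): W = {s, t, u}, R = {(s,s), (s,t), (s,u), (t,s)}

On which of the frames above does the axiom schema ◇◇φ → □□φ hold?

(F2)

This is the axiom for a generalized confluence (Geach) condition; its first-order frame correspondent is ∀x ∀y ∀z ((xR²y ∧ xR²z) → ∃w (y = w ∧ z = w)).
(F1): fails — w1R²w0, w1R²w1 but w0 ≠ w1.
(F2): ✓.
(F3): fails — sR²s, sR²t but s ≠ t.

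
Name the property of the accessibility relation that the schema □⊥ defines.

□⊥ is valid iff no world has any successor (otherwise □⊥ fails at any world with one).
Conversely, any frame satisfying ∀x ∀y ¬Rxy validates the schema.
So the correspondent is emptiness of R.

emptiness of R: ∀x ∀y ¬Rxy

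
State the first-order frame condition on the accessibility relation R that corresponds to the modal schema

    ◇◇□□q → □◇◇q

This is a Sahlqvist (Geach-type) schema ◇^2□^2q → □^1◇^2q.
Minimal-valuation argument: fix x; take any y with xR^2y and any z with xR^1z. Set V(q) to the set of worlds R-reachable from y in exactly 2 steps. Then □^2q holds at y, so the antecedent holds at x; validity forces ◇^2q at z, giving a w with zR^2w and yR^2w.
First-order correspondent: ∀x ∀y ∀z ((xR²y ∧ xRz) → ∃w (yR²w ∧ zR²w)).

∀x ∀y ∀z ((xR²y ∧ xRz) → ∃w (yR²w ∧ zR²w))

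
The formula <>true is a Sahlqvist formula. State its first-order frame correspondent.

This is a form of the D axiom.
Its frame correspondent is seriality — forall x exists y Rxy.

seriality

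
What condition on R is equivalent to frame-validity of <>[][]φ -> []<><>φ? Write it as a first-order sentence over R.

forall x forall y forall z ((xRy & xRz) -> exists w (y R^2 w & z R^2 w))

This is a Sahlqvist (Geach-type) schema ◇^1□^2φ → □^1◇^2φ.
Minimal-valuation argument: fix x; take any y with xR^1y and any z with xR^1z. Set V(φ) to the set of worlds R-reachable from y in exactly 2 steps. Then □^2φ holds at y, so the antecedent holds at x; validity forces ◇^2φ at z, giving a w with zR^2w and yR^2w.
First-order correspondent: forall x forall y forall z ((xRy & xRz) -> exists w (y R^2 w & z R^2 w)).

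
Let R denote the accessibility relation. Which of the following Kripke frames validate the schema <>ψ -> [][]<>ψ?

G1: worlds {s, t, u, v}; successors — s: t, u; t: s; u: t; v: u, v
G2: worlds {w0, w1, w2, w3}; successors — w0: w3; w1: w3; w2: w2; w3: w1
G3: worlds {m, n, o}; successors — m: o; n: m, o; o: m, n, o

G2

The schema corresponds to a generalized confluence (Geach) condition: forall x forall y forall z ((xRy & x R^2 z) -> exists w (y = w & zRw)).
G1: fails — sRt, sR²t but no w with t=w and tRw.
G2: holds.
G3: fails — nRm, nR²m but no w with m=w and mRw.
Valid on: G2.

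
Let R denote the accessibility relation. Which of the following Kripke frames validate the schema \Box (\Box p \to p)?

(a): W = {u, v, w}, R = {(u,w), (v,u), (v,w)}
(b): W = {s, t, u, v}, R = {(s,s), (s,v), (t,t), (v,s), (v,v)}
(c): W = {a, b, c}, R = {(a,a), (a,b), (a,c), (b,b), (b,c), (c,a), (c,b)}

Frame correspondent (Sahlqvist): \forall x \forall y (Rxy \to Ryy) — i.e. shift-reflexivity.
(a): fails — Rvu but not Ruu.
(b): condition met.
(c): fails — Rbc but not Rcc.

(b)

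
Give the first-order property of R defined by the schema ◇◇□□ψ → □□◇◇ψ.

∀x ∀y ∀z ((xR²y ∧ xR²z) → ∃w (yR²w ∧ zR²w))

This is a Sahlqvist (Geach-type) schema ◇^2□^2ψ → □^2◇^2ψ.
Minimal-valuation argument: fix x; take any y with xR^2y and any z with xR^2z. Set V(ψ) to the set of worlds R-reachable from y in exactly 2 steps. Then □^2ψ holds at y, so the antecedent holds at x; validity forces ◇^2ψ at z, giving a w with zR^2w and yR^2w.
First-order correspondent: ∀x ∀y ∀z ((xR²y ∧ xR²z) → ∃w (yR²w ∧ zR²w)).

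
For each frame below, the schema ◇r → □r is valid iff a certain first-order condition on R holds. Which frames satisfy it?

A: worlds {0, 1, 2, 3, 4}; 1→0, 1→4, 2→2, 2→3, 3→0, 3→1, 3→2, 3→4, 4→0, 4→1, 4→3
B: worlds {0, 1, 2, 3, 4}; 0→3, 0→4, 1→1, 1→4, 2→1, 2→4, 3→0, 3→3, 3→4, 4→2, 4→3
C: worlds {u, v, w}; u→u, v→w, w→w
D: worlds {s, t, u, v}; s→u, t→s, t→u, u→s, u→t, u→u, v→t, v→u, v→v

Frame correspondent (Sahlqvist): ∀x ∀y ∀z (Rxy ∧ Rxz → y = z) — i.e. partial functionality.
A: fails — 1 sees both 0 and 4.
B: fails — 0 sees both 3 and 4.
C: condition met.
D: fails — t sees both s and u.
Valid on: C.

C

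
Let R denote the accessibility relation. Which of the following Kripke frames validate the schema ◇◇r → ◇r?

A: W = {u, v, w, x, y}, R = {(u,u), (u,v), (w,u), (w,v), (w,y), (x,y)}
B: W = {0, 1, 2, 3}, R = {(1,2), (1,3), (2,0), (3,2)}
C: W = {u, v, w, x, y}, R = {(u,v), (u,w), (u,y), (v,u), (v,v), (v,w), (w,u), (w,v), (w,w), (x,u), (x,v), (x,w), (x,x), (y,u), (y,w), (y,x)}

A

The schema corresponds to transitivity: ∀x ∀y ∀z (Rxy ∧ Ryz → Rxz).
A: condition met.
B: fails — R12 and R20 but not R10.
C: fails — Ruv and Rvu but not Ruu.
Valid on: A.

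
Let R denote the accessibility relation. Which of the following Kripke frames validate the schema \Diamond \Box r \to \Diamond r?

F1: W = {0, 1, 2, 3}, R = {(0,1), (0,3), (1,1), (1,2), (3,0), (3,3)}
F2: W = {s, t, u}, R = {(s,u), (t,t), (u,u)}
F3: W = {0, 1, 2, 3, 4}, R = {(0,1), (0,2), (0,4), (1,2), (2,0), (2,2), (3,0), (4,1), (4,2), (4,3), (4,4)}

F2

Frame correspondent (Sahlqvist): \forall x \forall y (xRy \to \exists w (yRw \wedge xRw)) — i.e. a generalized confluence (Geach) condition.
F1: fails — 1R2 but no w with 2Rw and 1Rw.
F2: satisfies the condition.
F3: fails — 3R0 but no w with 0Rw and 3Rw.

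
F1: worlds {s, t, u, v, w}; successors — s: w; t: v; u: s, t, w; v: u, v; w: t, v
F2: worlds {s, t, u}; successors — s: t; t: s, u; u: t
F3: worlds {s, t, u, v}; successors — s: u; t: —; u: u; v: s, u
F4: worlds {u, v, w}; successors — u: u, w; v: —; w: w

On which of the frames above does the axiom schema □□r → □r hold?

Frame correspondent (Sahlqvist): ∀x ∀y (Rxy → ∃z (Rxz ∧ Rzy)) — i.e. density.
F1: fails — Rwt but no z with Rwz and Rzt.
F2: fails — Rtu but no z with Rtz and Rzu.
F3: fails — Rvs but no z with Rvz and Rzs.
F4: ✓.

F4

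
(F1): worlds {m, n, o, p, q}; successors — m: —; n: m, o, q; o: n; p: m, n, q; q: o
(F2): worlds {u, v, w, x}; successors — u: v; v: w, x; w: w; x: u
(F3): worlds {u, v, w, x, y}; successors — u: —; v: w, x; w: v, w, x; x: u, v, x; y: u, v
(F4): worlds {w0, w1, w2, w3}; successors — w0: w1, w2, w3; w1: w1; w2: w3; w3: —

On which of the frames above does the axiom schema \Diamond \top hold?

Frame correspondent (Sahlqvist): \forall x \exists y Rxy — i.e. seriality.
(F1): fails — world m has no successor.
(F2): ✓.
(F3): fails — world u has no successor.
(F4): fails — world w3 has no successor.
Valid on: (F2).

(F2)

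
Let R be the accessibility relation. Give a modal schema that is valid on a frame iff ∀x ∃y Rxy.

The condition is seriality. The D schema □s → ◇s defines it.

□s → ◇s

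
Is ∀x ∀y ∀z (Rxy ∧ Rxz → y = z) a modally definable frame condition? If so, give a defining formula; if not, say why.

Yes: it is partial functionality, defined by the CD schema ◇p → □p.
Suppose ◇p→□p is valid. Take Rxy, Rxz and set V(p)={y}. Then ◇p at x, so □p at x, so p at z, i.e. z=y.

Yes, by ◇p → □p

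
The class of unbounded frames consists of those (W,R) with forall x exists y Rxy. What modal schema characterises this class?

The condition is seriality. The D schema □p → ◇p defines it.
Suppose □p→◇p is valid. At any x set V(p)=W. Then □p at x, so ◇p at x, so x has a successor.

□p → ◇p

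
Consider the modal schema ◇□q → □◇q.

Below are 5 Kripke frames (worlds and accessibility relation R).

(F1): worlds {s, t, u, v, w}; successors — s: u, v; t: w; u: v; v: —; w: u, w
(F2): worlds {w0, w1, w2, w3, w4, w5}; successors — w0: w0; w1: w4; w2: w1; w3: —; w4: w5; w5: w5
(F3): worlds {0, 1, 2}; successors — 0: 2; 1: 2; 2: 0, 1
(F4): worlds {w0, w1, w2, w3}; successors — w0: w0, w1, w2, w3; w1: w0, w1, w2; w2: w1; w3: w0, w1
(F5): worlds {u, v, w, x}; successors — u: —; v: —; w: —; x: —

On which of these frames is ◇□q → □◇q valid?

This is the axiom for convergence; its first-order frame correspondent is ∀x ∀y ∀z (Rxy ∧ Rxz → ∃w (Ryw ∧ Rzw)).
(F1): fails — Rsv and Rsv but v and v have no common successor.
(F2): condition met.
(F3): condition met.
(F4): condition met.
(F5): condition met.
Valid on: (F2), (F3), (F4), (F5).

(F2), (F3), (F4), (F5)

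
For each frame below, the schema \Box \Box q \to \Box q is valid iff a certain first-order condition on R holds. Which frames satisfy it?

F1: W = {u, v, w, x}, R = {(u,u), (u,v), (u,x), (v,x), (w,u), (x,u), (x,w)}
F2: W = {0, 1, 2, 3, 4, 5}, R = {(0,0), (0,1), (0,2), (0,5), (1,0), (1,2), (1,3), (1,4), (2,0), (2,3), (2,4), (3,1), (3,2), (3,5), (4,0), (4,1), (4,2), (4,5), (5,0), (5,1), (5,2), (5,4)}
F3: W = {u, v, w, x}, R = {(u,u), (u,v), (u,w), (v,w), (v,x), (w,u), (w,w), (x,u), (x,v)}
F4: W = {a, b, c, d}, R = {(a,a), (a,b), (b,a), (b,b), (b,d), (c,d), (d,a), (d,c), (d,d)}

The schema corresponds to density: \forall x \forall y (Rxy \to \exists z (Rxz \wedge Rzy)).
F1: fails — Rxw but no z with Rxz and Rzw.
F2: fails — R23 but no z with R2z and Rz3.
F3: fails — Rvx but no z with Rvz and Rzx.
F4: satisfies the condition.
Valid on: F4.

F4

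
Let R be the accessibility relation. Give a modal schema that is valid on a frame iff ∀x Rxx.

□ψ → ψ

A defining formula is □ψ → ψ (the T axiom).
Suppose □ψ→ψ is valid. At any x set V(ψ)={w : Rxw}. Then □ψ holds at x, so ψ holds at x, i.e. Rxx.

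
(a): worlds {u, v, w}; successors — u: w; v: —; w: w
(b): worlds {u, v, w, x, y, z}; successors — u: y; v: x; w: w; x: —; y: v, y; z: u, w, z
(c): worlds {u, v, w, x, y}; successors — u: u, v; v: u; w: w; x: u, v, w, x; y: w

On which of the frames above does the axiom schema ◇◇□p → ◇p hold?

(a), (c)

Frame correspondent (Sahlqvist): ∀x ∀y (xR²y → ∃w (yRw ∧ xRw)) — i.e. a generalized confluence (Geach) condition.
(a): holds.
(b): fails — uR²v but no t with vRt and uRt.
(c): holds.
Valid on: (a), (c).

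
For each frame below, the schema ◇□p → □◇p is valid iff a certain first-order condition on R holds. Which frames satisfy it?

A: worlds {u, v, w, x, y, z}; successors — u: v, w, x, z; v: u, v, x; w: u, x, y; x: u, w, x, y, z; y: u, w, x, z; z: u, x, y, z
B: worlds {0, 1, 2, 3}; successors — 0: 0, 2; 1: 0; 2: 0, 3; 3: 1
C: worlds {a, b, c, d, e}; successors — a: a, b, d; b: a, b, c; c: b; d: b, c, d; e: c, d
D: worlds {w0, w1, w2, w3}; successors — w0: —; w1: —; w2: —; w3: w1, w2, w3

The schema corresponds to convergence: ∀x ∀y ∀z (Rxy ∧ Rxz → ∃w (Ryw ∧ Rzw)).
A: satisfies the condition.
B: fails — R23 and R20 but 3 and 0 have no common successor.
C: satisfies the condition.
D: fails — Rw3w1 and Rw3w1 but w1 and w1 have no common successor.
Valid on: A, C.

A, C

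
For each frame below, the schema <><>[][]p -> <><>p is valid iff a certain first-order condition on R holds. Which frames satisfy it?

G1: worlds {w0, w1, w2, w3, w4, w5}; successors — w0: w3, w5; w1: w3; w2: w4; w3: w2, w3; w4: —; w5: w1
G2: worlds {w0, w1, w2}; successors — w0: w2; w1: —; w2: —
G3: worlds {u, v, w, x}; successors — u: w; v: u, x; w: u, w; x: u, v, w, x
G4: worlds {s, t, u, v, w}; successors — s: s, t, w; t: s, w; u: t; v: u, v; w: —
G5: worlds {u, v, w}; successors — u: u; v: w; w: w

G2, G3, G5

Frame correspondent (Sahlqvist): forall x forall y (x R^2 y -> exists w (y R^2 w & x R^2 w)) — i.e. a generalized confluence (Geach) condition.
G1: fails — w0R²w2 but no w with w2R²w and w0R²w.
G2: condition met.
G3: condition met.
G4: fails — sR²w but no w* with wR²w* and sR²w*.
G5: condition met.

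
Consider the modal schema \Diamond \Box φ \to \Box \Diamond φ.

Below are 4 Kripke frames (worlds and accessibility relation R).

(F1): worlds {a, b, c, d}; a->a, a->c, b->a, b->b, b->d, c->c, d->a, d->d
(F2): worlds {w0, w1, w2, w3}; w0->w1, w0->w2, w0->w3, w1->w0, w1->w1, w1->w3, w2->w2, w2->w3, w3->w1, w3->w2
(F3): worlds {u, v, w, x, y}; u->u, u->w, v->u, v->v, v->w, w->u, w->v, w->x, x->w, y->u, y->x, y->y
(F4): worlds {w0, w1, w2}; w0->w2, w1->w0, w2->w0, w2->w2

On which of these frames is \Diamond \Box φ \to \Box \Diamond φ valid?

This is the axiom for convergence; its first-order frame correspondent is \forall x \forall y \forall z (Rxy \wedge Rxz \to \exists w (Ryw \wedge Rzw)).
(F1): condition met.
(F2): condition met.
(F3): fails — Ryx and Ryy but x and y have no common successor.
(F4): condition met.
Valid on: (F1), (F2), (F4).

(F1), (F2), (F4)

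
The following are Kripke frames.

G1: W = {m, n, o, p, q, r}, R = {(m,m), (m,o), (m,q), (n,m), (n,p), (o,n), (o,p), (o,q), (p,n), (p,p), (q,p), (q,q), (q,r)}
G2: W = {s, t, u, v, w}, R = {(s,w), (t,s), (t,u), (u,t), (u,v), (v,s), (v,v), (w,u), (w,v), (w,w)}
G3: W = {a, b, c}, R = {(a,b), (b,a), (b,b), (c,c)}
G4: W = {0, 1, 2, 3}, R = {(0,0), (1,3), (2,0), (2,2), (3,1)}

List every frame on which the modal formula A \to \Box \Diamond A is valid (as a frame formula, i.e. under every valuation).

G3

The schema corresponds to symmetry: \forall x \forall y (Rxy \to Ryx).
G1: fails — Ron but not Rno.
G2: fails — Ruv but not Rvu.
G3: ✓.
G4: fails — R20 but not R02.
Valid on: G3.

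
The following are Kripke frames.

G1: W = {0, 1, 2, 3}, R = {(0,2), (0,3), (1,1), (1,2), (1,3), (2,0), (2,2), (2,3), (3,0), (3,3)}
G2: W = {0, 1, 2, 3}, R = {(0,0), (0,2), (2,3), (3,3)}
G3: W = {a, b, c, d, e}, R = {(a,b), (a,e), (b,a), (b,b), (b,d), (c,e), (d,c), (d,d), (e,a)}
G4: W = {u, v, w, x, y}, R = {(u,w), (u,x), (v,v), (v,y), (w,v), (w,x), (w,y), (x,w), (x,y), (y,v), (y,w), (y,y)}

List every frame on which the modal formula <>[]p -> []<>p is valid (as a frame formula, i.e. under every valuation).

G1, G4

The schema corresponds to convergence: forall x forall y forall z (Rxy & Rxz -> exists w (Ryw & Rzw)).
G1: holds.
G2: fails — R00 and R02 but 0 and 2 have no common successor.
G3: fails — Rba and Rbd but a and d have no common successor.
G4: holds.
Valid on: G1, G4.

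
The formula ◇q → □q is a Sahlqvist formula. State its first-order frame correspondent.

partial functionality: ∀x ∀y ∀z (Rxy ∧ Rxz → y = z)

Suppose ◇q→□q is valid. Take Rxy, Rxz and set V(q)={y}. Then ◇q at x, so □q at x, so q at z, i.e. z=y.
The converse is a direct semantic check.
So the correspondent is partial functionality.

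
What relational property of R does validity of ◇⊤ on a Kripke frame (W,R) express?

◇⊤ holds at w iff w has a successor, so frame-validity of ◇⊤ is exactly seriality. Equivalently via □q → ◇q:
Suppose □q→◇q is valid. At any x set V(q)=W. Then □q at x, so ◇q at x, so x has a successor.
Conversely, on a frame with seriality the schema holds at every world under every valuation.
Frame condition: ∀x ∃y Rxy.

Seriality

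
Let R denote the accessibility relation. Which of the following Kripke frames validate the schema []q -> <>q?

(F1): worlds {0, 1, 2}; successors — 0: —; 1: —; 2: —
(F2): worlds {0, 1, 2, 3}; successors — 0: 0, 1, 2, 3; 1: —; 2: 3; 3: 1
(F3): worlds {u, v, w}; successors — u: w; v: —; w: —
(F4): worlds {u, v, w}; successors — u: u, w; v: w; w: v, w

This is the axiom for seriality; its first-order frame correspondent is forall x exists y Rxy.
(F1): fails — world 0 has no successor.
(F2): fails — world 1 has no successor.
(F3): fails — world v has no successor.
(F4): holds.
Valid on: (F4).

(F4)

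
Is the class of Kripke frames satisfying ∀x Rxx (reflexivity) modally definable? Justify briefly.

Yes — defined by □q → q

This is a Sahlqvist condition; the T axiom □q → q defines it.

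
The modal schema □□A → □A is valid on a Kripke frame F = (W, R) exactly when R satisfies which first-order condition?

Suppose □□A→□A is valid. Take Rxy and set V(A)={w : xR²w}. Then □□A at x, so □A at x, so A at y, i.e. ∃z(Rxz∧Rzy).

density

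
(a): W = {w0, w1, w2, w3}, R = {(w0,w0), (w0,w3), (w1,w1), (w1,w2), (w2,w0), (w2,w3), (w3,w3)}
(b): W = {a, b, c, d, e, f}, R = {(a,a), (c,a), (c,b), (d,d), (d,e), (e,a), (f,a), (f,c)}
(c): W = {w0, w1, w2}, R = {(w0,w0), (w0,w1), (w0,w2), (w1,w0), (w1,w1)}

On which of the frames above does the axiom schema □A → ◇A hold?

The schema corresponds to seriality: ∀x ∃y Rxy.
(a): satisfies the condition.
(b): fails — world b has no successor.
(c): fails — world w2 has no successor.
Valid on: (a).

(a)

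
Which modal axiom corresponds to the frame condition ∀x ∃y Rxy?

The condition is seriality. The D schema □ψ → ◇ψ defines it.
Suppose □ψ→◇ψ is valid. At any x set V(ψ)=W. Then □ψ at x, so ◇ψ at x, so x has a successor.

□ψ → ◇ψ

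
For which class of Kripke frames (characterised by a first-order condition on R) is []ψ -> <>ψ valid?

seriality: forall x exists y Rxy

This schema is the D axiom.
It corresponds to seriality: forall x exists y Rxy.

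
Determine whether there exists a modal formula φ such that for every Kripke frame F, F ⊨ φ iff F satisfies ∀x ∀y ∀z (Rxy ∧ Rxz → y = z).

Yes: it is partial functionality, defined by the CD schema ◇q → □q.
Suppose ◇q→□q is valid. Take Rxy, Rxz and set V(q)={y}. Then ◇q at x, so □q at x, so q at z, i.e. z=y.

Yes, by ◇q → □q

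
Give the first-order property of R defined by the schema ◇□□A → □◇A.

This is a Sahlqvist (Geach-type) schema ◇^1□^2A → □^1◇^1A.
First-order correspondent: ∀x ∀y ∀z ((xRy ∧ xRz) → ∃w (yR²w ∧ zRw)).

∀x ∀y ∀z ((xRy ∧ xRz) → ∃w (yR²w ∧ zRw))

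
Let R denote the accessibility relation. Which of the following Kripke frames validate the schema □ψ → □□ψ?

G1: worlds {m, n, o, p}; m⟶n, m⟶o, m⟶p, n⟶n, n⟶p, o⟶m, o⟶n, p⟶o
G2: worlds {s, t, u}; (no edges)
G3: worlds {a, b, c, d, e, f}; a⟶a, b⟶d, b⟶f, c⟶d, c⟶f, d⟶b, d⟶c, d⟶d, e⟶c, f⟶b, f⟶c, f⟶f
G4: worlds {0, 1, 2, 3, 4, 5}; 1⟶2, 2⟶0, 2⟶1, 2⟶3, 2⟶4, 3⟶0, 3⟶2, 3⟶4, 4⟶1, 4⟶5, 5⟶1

G2

Frame correspondent (Sahlqvist): ∀x ∀y ∀z (Rxy ∧ Ryz → Rxz) — i.e. transitivity.
G1: fails — Rom and Rmo but not Roo.
G2: satisfies the condition.
G3: fails — Rcd and Rdc but not Rcc.
G4: fails — R34 and R45 but not R35.
Valid on: G2.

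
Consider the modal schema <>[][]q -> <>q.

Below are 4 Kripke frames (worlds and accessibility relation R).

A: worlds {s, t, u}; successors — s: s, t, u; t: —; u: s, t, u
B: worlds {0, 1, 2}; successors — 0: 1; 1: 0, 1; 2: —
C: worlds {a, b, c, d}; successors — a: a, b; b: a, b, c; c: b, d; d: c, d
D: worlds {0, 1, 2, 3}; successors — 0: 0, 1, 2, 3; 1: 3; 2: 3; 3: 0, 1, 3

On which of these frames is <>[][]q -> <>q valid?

The schema corresponds to a generalized confluence (Geach) condition: forall x forall y (xRy -> exists w (y R^2 w & xRw)).
A: fails — sRt but no w with tR²w and sRw.
B: condition met.
C: condition met.
D: condition met.
Valid on: B, C, D.

B, C, D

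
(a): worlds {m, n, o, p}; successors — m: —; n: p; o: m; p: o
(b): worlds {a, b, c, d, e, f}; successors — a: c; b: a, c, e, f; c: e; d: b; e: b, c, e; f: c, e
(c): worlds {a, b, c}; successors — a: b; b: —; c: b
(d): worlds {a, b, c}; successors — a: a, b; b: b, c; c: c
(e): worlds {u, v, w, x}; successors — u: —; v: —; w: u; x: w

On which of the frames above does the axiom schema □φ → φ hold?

Frame correspondent (Sahlqvist): ∀x Rxx — i.e. reflexivity.
(a): fails — world m does not see itself.
(b): fails — world a does not see itself.
(c): fails — world a does not see itself.
(d): satisfies the condition.
(e): fails — world u does not see itself.
Valid on: (d).

(d)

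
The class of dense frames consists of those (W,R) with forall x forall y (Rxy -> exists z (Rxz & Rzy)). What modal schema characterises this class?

This is density; the standard corresponding axiom is C4: □□q → □q.

□□q → □q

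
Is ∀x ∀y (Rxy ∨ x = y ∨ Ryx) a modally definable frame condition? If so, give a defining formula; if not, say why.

Not modally definable

If a class were modally definable it would be closed under disjoint unions (Goldblatt–Thomason).
Take 2 disjoint single-world reflexive frames: each is trivially connected, but their disjoint union has 2 worlds with no edge between distinct components, so it is not connected.
Hence connectedness of R is not modally definable.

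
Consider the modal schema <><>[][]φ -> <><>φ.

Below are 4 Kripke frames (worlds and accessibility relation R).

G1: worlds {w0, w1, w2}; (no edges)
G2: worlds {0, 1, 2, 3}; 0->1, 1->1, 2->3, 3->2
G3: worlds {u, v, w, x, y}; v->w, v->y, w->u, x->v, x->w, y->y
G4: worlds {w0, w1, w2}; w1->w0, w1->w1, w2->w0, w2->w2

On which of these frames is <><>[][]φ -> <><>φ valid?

Frame correspondent (Sahlqvist): forall x forall y (x R^2 y -> exists w (y R^2 w & x R^2 w)) — i.e. a generalized confluence (Geach) condition.
G1: ✓.
G2: ✓.
G3: fails — vR²u but no t with uR²t and vR²t.
G4: fails — w1R²w0 but no w with w0R²w and w1R²w.

G1, G2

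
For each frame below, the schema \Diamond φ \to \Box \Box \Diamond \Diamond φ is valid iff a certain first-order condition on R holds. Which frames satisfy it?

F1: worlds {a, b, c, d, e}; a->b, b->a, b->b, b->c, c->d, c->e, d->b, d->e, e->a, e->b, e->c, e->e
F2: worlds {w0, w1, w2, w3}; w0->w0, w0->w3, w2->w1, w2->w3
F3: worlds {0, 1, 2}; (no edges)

This is the axiom for a generalized confluence (Geach) condition; its first-order frame correspondent is \forall x \forall y \forall z ((xRy \wedge x R^2 z) \to \exists w (y = w \wedge z R^2 w)).
F1: fails — cRd, cR²a but no w with d=w and aR²w.
F2: fails — w0Rw0, w0R²w3 but no w with w0=w and w3R²w.
F3: ✓.
Valid on: F3.

F3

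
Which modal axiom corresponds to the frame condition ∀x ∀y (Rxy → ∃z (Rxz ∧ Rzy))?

□□ψ → □ψ

This is density; the standard corresponding axiom is C4: □□ψ → □ψ.
Suppose □□ψ→□ψ is valid. Take Rxy and set V(ψ)={w : xR²w}. Then □□ψ at x, so □ψ at x, so ψ at y, i.e. ∃z(Rxz∧Rzy).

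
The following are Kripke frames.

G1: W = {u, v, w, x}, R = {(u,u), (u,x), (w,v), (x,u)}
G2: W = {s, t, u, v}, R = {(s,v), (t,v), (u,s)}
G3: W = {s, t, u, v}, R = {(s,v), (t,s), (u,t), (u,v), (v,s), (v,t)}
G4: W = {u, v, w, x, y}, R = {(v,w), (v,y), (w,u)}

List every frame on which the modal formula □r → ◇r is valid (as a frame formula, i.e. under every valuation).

This is the axiom for seriality; its first-order frame correspondent is ∀x ∃y Rxy.
G1: fails — world v has no successor.
G2: fails — world v has no successor.
G3: holds.
G4: fails — world u has no successor.
Valid on: G3.

G3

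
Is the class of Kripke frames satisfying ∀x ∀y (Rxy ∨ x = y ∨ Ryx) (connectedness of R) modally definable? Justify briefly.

Any modally definable frame class is closed under disjoint unions.
Take 4 disjoint single-world reflexive frames: each is trivially connected, but their disjoint union has 4 worlds with no edge between distinct components, so it is not connected.
Hence connectedness of R is not modally definable.

Not modally definable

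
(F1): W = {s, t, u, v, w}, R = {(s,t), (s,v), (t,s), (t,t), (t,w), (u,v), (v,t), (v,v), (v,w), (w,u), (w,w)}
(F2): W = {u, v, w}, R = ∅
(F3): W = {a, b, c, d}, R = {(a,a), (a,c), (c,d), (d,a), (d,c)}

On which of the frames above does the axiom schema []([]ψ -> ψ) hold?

This is the axiom for shift-reflexivity; its first-order frame correspondent is forall x forall y (Rxy -> Ryy).
(F1): fails — Rwu but not Ruu.
(F2): satisfies the condition.
(F3): fails — Rcd but not Rdd.

(F2)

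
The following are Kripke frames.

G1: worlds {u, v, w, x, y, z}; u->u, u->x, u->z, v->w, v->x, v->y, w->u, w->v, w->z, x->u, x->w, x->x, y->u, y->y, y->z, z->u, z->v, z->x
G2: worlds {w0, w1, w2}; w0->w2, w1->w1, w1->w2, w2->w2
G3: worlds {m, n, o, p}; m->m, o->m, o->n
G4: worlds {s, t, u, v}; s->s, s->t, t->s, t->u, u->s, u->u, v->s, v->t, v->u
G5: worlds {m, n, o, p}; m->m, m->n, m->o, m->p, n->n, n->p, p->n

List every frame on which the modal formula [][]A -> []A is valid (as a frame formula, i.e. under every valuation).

Frame correspondent (Sahlqvist): forall x forall y (Rxy -> exists z (Rxz & Rzy)) — i.e. density.
G1: fails — Rzv but no t with Rzt and Rtv.
G2: satisfies the condition.
G3: fails — Ron but no z with Roz and Rzn.
G4: satisfies the condition.
G5: satisfies the condition.
Valid on: G2, G4, G5.

G2, G4, G5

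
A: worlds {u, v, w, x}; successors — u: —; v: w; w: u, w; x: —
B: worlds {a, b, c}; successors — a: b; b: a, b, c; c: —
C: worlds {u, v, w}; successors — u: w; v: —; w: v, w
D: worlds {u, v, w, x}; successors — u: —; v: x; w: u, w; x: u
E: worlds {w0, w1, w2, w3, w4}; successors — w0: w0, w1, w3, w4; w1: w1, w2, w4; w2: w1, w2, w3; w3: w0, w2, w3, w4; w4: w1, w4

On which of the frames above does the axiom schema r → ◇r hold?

The schema corresponds to reflexivity: ∀x Rxx.
A: fails — world u does not see itself.
B: fails — world a does not see itself.
C: fails — world u does not see itself.
D: fails — world u does not see itself.
E: condition met.
Valid on: E.

E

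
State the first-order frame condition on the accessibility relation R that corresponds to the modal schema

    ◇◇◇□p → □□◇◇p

This is a Sahlqvist (Geach-type) schema ◇^3□^1p → □^2◇^2p.
First-order correspondent: ∀x ∀y ∀z ((xR³y ∧ xR²z) → ∃w (yRw ∧ zR²w)).

∀x ∀y ∀z ((xR³y ∧ xR²z) → ∃w (yRw ∧ zR²w))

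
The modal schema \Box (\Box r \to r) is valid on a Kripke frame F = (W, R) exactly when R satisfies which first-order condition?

This schema is the T□ axiom.
It corresponds to shift-reflexivity: \forall x \forall y (Rxy \to Ryy).

Shift-reflexivity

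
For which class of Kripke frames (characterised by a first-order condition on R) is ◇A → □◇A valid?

the Euclidean property: ∀x ∀y ∀z (Rxy ∧ Rxz → Ryz)

Suppose ◇A→□◇A is valid. Take Rxy, Rxz and set V(A)={y}. Then ◇A at x, so □◇A at x, so ◇A at z, so some w with Rzw has A; w=y, i.e. Rzy. By symmetry of the argument, Ryz.
The converse is a direct semantic check.
So the correspondent is the Euclidean property.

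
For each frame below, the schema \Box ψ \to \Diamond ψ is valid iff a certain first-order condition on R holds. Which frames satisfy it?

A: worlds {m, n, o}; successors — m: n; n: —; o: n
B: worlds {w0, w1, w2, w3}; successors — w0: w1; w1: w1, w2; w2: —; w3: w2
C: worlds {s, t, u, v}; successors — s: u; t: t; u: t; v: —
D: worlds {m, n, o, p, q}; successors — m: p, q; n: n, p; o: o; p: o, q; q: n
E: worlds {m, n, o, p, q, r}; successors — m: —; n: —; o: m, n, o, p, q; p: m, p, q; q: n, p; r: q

D

This is the axiom for seriality; its first-order frame correspondent is \forall x \exists y Rxy.
A: fails — world n has no successor.
B: fails — world w2 has no successor.
C: fails — world v has no successor.
D: condition met.
E: fails — world m has no successor.
Valid on: D.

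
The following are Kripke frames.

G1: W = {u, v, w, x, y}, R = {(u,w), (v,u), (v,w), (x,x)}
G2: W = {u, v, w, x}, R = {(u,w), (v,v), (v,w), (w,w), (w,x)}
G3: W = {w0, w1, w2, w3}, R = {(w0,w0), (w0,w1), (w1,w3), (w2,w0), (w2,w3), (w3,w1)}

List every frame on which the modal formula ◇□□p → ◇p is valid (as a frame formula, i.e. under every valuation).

The schema corresponds to a generalized confluence (Geach) condition: ∀x ∀y (xRy → ∃w (yR²w ∧ xRw)).
G1: fails — uRw but no t with wR²t and uRt.
G2: fails — wRx but no t with xR²t and wRt.
G3: ✓.

G3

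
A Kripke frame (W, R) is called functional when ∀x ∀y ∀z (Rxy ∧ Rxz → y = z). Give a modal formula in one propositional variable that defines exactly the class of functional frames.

This is partial functionality; the standard corresponding axiom is CD: ◇r → □r.
Suppose ◇r→□r is valid. Take Rxy, Rxz and set V(r)={y}. Then ◇r at x, so □r at x, so r at z, i.e. z=y.

◇r → □r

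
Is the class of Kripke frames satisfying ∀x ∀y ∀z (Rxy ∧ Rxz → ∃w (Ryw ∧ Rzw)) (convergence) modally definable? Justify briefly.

Yes — defined by ◇□q → □◇q

Yes: it is convergence, defined by the .2 schema ◇□q → □◇q.
Suppose ◇□q→□◇q is valid. Take Rxy, Rxz and set V(q)={w : Ryw}. Then □q at y so ◇□q at x, so □◇q at x, so ◇q at z, giving w with Rzw and Ryw.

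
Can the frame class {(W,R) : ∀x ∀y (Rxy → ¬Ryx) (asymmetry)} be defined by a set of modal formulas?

No — not modally definable

Modal frame validity is preserved under surjective bounded morphisms.
The 3-cycle (worlds s,t,u with s→t→u→s) is asymmetric. Mapping every world to a single reflexive point • is a surjective bounded morphism, and the reflexive point is not asymmetric (R•• but asymmetry requires ¬R••).
So no modal formula (or set of formulas) defines exactly the asymmetric frames.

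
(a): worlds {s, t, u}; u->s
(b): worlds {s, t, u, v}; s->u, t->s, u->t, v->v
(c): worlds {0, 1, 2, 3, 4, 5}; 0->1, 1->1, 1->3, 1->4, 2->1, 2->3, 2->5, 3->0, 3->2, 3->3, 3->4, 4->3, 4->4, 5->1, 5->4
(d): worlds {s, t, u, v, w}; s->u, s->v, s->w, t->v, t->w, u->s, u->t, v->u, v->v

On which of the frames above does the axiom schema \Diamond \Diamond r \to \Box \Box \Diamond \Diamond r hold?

This is the axiom for a generalized confluence (Geach) condition; its first-order frame correspondent is \forall x \forall y \forall z ((x R^2 y \wedge x R^2 z) \to \exists w (y = w \wedge z R^2 w)).
(a): satisfies the condition.
(b): fails — sR²t, sR²t but no w with t=w and tR²w.
(c): fails — 0R²1, 0R²4 but no w with 1=w and 4R²w.
(d): fails — sR²s, sR²t but no w* with s=w* and tR²w*.
Valid on: (a).

(a)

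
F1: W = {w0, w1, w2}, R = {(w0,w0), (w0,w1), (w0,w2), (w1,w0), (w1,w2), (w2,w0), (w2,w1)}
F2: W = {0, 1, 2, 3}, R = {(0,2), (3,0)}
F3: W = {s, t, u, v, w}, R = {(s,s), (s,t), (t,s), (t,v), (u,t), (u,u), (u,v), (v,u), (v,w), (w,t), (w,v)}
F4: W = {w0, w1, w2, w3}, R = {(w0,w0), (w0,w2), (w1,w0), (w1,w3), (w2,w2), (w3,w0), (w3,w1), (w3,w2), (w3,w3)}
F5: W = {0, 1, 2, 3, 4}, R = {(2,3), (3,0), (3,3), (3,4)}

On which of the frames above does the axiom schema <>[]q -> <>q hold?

This is the axiom for a generalized confluence (Geach) condition; its first-order frame correspondent is forall x forall y (xRy -> exists w (yRw & xRw)).
F1: holds.
F2: fails — 0R2 but no w with 2Rw and 0Rw.
F3: fails — tRv but no w* with vRw* and tRw*.
F4: holds.
F5: fails — 3R0 but no w with 0Rw and 3Rw.
Valid on: F1, F4.

F1, F4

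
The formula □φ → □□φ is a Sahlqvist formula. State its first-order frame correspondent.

Suppose □φ→□□φ is valid. Take Rxy, Ryz and set V(φ)={w : Rxw}. Then □φ at x, so □□φ at x, so □φ at y, so φ at z, i.e. Rxz.
Conversely, any frame satisfying ∀x ∀y ∀z (Rxy ∧ Ryz → Rxz) validates the schema.
Frame condition: ∀x ∀y ∀z (Rxy ∧ Ryz → Rxz).

Transitivity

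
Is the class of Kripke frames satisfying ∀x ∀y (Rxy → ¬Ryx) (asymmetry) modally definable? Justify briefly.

No

Modal frame validity is preserved under surjective bounded morphisms.
The 4-cycle (worlds s,t,u,v with s→t→u→v→s) is asymmetric. Mapping every world to a single reflexive point • is a surjective bounded morphism, and the reflexive point is not asymmetric (R•• but asymmetry requires ¬R••).
So the class is not modally definable.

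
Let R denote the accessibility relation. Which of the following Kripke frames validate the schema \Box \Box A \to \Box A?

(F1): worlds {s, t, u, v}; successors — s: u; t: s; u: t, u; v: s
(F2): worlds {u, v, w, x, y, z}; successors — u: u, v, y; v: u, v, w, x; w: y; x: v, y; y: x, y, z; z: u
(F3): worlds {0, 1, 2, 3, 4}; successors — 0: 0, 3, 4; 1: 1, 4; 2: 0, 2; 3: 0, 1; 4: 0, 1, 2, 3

Frame correspondent (Sahlqvist): \forall x \forall y (Rxy \to \exists z (Rxz \wedge Rzy)) — i.e. density.
(F1): fails — Rvs but no z with Rvz and Rzs.
(F2): ✓.
(F3): ✓.

(F2), (F3)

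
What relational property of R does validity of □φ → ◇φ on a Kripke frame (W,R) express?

Seriality

Suppose □φ→◇φ is valid. At any x set V(φ)=W. Then □φ at x, so ◇φ at x, so x has a successor.
Conversely, any frame satisfying ∀x ∃y Rxy validates the schema.
Frame condition: ∀x ∃y Rxy.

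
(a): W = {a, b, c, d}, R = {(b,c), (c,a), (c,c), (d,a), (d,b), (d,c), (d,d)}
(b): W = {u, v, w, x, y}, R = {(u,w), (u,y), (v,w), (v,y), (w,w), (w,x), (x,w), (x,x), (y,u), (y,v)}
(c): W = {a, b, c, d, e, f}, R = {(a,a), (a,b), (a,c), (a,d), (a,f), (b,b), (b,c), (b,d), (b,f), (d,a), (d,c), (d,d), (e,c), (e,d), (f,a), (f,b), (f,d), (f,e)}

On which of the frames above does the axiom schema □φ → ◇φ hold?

Frame correspondent (Sahlqvist): ∀x ∃y Rxy — i.e. seriality.
(a): fails — world a has no successor.
(b): ✓.
(c): fails — world c has no successor.

(b)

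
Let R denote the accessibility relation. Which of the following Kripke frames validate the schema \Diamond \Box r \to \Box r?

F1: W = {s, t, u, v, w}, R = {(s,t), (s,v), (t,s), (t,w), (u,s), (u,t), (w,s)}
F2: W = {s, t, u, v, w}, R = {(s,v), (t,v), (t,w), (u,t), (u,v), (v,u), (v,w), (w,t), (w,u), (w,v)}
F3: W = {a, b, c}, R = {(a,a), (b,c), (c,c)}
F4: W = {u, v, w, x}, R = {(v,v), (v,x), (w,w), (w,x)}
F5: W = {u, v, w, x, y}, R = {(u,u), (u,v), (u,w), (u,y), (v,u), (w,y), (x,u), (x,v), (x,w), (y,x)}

The schema corresponds to the Euclidean property: \forall x \forall y \forall z (Rxy \wedge Rxz \to Ryz).
F1: fails — Rsv and Rsv but not Rvv.
F2: fails — Rsv and Rsv but not Rvv.
F3: ✓.
F4: fails — Rvx and Rvx but not Rxx.
F5: fails — Ruv and Ruv but not Rvv.

F3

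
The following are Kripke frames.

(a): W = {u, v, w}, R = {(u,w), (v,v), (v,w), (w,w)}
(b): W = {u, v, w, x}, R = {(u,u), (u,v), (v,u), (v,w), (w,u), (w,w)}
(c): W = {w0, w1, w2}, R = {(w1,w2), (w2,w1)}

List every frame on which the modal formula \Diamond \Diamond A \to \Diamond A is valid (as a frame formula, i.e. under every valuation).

This is the axiom for transitivity; its first-order frame correspondent is \forall x \forall y \forall z (Rxy \wedge Ryz \to Rxz).
(a): satisfies the condition.
(b): fails — Ruv and Rvw but not Ruw.
(c): fails — Rw1w2 and Rw2w1 but not Rw1w1.
Valid on: (a).

(a)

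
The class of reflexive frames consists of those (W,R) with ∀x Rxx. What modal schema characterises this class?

□r → r

A defining formula is □r → r (the T axiom).
Suppose □r→r is valid. At any x set V(r)={w : Rxw}. Then □r holds at x, so r holds at x, i.e. Rxx.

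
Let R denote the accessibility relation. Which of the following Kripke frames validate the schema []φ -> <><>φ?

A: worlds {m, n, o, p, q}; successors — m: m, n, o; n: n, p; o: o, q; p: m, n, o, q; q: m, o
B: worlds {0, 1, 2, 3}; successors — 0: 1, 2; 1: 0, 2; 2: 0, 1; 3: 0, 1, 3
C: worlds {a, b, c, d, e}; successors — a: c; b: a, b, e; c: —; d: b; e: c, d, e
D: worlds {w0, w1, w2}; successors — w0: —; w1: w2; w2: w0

A, B

This is the axiom for a generalized confluence (Geach) condition; its first-order frame correspondent is forall x exists w (xRw & x R^2 w).
A: satisfies the condition.
B: satisfies the condition.
C: fails — at a but no w with aRw and aR²w.
D: fails — at w0 but no w with w0Rw and w0R²w.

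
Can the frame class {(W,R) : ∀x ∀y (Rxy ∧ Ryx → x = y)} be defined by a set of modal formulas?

If a class were modally definable it would be closed under surjective bounded morphisms (Goldblatt–Thomason).
The 8-cycle (worlds s,t,u,v,w,x,y,z with s→t→u→v→w→x→y→z→s) is antisymmetric. Sending even-indexed worlds to a and odd-indexed worlds to b is a surjective bounded morphism onto the two-world frame with a↔b, which is not antisymmetric.
So no modal formula (or set of formulas) defines exactly the antisymmetric frames.

No — not modally definable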